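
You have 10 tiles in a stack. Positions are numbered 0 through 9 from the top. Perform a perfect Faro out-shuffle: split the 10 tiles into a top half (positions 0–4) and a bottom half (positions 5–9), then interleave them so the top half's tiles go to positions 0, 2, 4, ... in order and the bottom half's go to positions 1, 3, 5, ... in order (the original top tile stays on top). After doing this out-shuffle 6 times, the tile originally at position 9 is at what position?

Position 9 is a fixed point of every out-shuffle, so the tile never moves.

9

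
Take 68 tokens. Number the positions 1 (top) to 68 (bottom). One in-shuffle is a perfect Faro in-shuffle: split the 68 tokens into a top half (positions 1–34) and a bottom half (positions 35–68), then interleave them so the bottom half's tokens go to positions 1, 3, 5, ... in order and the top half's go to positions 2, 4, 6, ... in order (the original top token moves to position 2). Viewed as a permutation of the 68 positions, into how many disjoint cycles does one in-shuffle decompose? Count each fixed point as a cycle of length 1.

Trace each unvisited position around until it returns:
(1 2 4 8 16 32 ... len 22) (3 6 12 24 48 27 ... len 11) (5 10 20 40 11 22 ... len 22) (15 30 60 51 33 66 ... len 11) (23 46)
5 cycles in total.

5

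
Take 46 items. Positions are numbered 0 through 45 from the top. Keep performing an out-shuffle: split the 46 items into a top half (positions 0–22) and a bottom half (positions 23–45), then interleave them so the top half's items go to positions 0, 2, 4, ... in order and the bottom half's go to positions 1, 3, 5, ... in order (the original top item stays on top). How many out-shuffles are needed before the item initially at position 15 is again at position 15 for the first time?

2

Follow position 15 under repeated out-shuffles:
15 → 30 → 15
It first returns after 2 out-shuffles.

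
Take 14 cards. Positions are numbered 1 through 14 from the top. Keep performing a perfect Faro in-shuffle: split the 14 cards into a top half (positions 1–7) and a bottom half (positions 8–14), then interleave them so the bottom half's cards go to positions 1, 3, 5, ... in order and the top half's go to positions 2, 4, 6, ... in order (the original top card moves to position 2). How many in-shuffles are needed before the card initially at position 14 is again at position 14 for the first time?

4

Follow position 14 under repeated in-shuffles:
14 → 13 → 11 → 7 → 14
It first returns after 4 in-shuffles.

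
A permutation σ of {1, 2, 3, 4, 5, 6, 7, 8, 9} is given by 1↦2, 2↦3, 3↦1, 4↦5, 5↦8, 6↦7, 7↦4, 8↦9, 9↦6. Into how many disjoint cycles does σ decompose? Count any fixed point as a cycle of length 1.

Cycle decomposition: (1 2 3) (4 5 8 9 6 7).
2 cycles.

2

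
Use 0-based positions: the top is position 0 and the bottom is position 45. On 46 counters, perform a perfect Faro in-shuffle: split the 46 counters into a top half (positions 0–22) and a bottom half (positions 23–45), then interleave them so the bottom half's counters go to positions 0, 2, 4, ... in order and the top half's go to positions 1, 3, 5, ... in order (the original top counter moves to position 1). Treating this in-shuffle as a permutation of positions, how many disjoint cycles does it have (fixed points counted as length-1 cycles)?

Trace each unvisited position around until it returns:
(0 1 3 7 15 31 ... len 23) (4 9 19 39 32 18 ... len 23)
2 cycles in total.

2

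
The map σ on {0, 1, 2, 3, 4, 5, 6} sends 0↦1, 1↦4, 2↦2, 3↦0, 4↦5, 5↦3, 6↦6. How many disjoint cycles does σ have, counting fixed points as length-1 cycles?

3

Cycle decomposition: (0 1 4 5 3) (2) (6).
3 cycles.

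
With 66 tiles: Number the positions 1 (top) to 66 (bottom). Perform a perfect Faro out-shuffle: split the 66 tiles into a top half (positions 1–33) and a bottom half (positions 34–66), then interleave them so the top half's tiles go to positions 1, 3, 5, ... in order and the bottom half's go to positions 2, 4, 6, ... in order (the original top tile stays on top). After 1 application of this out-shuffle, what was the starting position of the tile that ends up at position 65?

33

Work backwards from position 65, undoing one out-shuffle at a time:
65 ← 33
So the tile now at position 65 started at position 33.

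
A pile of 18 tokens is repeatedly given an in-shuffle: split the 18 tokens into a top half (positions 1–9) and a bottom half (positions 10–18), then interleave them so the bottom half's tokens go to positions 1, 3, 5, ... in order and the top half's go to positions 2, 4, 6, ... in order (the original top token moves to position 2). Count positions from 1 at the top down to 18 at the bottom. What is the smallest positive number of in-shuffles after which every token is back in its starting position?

The in-shuffle permutes the 18 positions with cycle lengths [18].
Every token is home exactly when every cycle has completed a whole number of laps, i.e. after lcm(18) = 18 in-shuffles.

18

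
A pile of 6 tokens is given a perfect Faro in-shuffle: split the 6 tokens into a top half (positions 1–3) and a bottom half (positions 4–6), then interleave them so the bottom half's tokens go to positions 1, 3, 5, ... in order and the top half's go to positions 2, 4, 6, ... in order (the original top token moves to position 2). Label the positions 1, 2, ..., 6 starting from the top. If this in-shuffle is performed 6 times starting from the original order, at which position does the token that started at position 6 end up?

Track the token's position through each in-shuffle:
6 → 5 → 3 → 6 → 5 → 3 → 6

6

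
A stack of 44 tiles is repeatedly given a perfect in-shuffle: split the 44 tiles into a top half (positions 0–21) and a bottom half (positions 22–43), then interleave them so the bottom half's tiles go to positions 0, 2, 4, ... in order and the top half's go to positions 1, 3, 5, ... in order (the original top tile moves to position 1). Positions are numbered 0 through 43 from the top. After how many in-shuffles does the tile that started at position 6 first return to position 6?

12

Follow position 6 under repeated in-shuffles:
6 → 13 → 27 → 10 → 21 → 43 → 42 → 40 → 36 → 28 → 12 → 25 → 6
It first returns after 12 in-shuffles.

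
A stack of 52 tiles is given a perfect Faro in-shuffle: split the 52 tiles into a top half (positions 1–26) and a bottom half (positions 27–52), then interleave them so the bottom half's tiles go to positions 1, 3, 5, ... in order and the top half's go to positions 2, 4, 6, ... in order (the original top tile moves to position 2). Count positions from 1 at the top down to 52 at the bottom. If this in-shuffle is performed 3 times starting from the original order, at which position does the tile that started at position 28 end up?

Track the tile's position through each in-shuffle:
28 → 3 → 6 → 12

12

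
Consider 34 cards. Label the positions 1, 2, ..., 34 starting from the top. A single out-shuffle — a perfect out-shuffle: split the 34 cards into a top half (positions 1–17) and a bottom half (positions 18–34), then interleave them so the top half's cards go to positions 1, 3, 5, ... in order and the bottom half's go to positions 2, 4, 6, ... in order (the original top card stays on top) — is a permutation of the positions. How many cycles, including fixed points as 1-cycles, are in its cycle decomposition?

Trace each unvisited position around until it returns:
(1) (2 3 5 9 17 33 32 30 26 18) (4 7 13 25 16 31 28 22 10 19) (6 11 21 8 15 29 24 14 27 20) (12 23) (34)
6 cycles in total.

6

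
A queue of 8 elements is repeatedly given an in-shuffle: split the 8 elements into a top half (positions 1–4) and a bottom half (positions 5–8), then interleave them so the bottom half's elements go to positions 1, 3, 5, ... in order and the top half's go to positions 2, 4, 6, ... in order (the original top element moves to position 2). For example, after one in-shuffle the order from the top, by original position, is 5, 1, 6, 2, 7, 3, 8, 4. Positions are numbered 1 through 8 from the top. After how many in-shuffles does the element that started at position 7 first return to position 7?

Follow position 7 under repeated in-shuffles:
7 → 5 → 1 → 2 → 4 → 8 → 7
It first returns after 6 in-shuffles.

6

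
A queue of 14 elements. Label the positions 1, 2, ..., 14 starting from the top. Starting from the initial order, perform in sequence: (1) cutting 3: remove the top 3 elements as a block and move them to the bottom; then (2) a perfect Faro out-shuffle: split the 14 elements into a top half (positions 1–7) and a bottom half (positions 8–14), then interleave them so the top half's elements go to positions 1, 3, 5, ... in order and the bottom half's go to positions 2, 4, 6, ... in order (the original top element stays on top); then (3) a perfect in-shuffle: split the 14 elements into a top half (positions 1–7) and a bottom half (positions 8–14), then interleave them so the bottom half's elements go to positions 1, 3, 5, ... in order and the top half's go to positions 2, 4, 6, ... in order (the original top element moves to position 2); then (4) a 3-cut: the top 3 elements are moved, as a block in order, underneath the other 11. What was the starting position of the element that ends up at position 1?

11

Undo the operations in reverse order, starting from position 1:
  undo op 4 (cut 3): 1 ← 4
  undo op 3 (in-shuffle, from top half): 4 ← 2
  undo op 2 (out-shuffle, from bottom half): 2 ← 8
  undo op 1 (cut 3): 8 ← 11
So the element at position 1 came from original position 11.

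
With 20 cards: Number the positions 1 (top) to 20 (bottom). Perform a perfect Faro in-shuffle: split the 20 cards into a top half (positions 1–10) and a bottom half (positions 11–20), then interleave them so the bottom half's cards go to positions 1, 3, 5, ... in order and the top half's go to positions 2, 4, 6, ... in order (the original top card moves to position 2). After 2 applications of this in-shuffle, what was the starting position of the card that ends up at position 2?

Work backwards from position 2, undoing one in-shuffle at a time:
2 ← 1 ← 11
So the card now at position 2 started at position 11.

11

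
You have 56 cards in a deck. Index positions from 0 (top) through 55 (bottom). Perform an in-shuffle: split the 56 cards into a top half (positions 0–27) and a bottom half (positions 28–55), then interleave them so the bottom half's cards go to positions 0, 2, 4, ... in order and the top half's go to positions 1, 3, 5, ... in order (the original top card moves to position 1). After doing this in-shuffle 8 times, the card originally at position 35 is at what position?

Track the card's position through each in-shuffle:
35 → 14 → 29 → 2 → 5 → 11 → 23 → 47 → 38

38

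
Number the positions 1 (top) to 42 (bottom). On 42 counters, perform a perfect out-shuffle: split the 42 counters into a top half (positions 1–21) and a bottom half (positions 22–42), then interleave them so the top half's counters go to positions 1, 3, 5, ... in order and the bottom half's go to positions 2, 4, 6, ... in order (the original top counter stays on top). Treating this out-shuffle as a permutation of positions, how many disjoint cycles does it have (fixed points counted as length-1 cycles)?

4

Trace each unvisited position around until it returns:
(1) (2 3 5 9 17 33 ... len 20) (4 7 13 25 8 15 ... len 20) (42)
4 cycles in total.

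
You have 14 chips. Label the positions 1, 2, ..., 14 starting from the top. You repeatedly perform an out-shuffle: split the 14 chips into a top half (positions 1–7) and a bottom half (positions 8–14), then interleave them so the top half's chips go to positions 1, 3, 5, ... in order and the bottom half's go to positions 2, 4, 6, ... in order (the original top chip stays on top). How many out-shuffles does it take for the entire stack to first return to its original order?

12

The out-shuffle permutes the 14 positions with cycle lengths [1, 1, 12].
Every chip is home exactly when every cycle has completed a whole number of laps, i.e. after lcm(1, 12) = 12 out-shuffles.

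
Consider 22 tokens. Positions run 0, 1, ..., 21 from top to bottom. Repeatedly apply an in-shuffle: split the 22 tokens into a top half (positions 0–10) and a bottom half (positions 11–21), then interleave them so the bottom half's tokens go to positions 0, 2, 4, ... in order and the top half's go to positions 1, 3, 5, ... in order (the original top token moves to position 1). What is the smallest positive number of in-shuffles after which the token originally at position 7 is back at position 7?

Follow position 7 under repeated in-shuffles:
7 → 15 → 8 → 17 → 12 → 2 → 5 → 11 → 0 → 1 → 3 → 7
It first returns after 11 in-shuffles.

11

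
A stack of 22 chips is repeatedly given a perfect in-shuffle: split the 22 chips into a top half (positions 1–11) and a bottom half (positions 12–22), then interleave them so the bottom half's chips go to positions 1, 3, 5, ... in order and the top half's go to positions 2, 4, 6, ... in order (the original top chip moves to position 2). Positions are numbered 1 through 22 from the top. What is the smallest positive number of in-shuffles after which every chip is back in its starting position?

The in-shuffle permutes the 22 positions with cycle lengths [11, 11].
Every chip is home exactly when every cycle has completed a whole number of laps, i.e. after lcm(11) = 11 in-shuffles.

11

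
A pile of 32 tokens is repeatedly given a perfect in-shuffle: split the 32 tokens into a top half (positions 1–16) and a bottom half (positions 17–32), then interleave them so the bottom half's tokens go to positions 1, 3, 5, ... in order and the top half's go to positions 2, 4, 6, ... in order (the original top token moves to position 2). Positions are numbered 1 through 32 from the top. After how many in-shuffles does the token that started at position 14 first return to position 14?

10

Follow position 14 under repeated in-shuffles:
14 → 28 → 23 → 13 → 26 → 19 → 5 → 10 → 20 → 7 → 14
It first returns after 10 in-shuffles.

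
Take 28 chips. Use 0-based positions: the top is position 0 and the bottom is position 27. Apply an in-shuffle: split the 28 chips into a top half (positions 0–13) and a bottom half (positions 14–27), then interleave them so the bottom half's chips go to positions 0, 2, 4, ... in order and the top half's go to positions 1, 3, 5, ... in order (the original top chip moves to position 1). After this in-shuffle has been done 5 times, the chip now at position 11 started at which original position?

3

Work backwards from position 11, undoing one in-shuffle at a time:
11 ← 5 ← 2 ← 15 ← 7 ← 3
So the chip now at position 11 started at position 3.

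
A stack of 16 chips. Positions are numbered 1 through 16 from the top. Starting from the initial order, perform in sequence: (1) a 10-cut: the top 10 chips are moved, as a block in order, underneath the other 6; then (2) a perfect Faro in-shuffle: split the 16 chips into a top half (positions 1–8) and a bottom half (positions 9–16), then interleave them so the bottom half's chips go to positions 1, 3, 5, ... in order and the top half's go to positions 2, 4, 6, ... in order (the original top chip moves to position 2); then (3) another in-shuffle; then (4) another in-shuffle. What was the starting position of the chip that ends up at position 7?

13

Undo the operations in reverse order, starting from position 7:
  undo op 4 (in-shuffle, from bottom half): 7 ← 12
  undo op 3 (in-shuffle, from top half): 12 ← 6
  undo op 2 (in-shuffle, from top half): 6 ← 3
  undo op 1 (cut 10): 3 ← 13
So the chip at position 7 came from original position 13.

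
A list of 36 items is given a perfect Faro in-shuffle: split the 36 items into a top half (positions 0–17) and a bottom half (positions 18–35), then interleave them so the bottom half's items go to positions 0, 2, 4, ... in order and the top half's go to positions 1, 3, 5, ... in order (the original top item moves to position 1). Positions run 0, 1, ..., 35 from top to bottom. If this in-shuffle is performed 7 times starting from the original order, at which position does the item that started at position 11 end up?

18

Track the item's position through each in-shuffle:
11 → 23 → 10 → 21 → 6 → 13 → 27 → 18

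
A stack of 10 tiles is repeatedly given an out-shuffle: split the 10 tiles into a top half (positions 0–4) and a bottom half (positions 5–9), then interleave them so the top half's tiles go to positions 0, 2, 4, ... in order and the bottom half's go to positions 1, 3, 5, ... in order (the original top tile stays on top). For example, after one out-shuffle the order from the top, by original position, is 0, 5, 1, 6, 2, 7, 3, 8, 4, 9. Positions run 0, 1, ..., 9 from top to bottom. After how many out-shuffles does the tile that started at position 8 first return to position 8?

6

Follow position 8 under repeated out-shuffles:
8 → 7 → 5 → 1 → 2 → 4 → 8
It first returns after 6 out-shuffles.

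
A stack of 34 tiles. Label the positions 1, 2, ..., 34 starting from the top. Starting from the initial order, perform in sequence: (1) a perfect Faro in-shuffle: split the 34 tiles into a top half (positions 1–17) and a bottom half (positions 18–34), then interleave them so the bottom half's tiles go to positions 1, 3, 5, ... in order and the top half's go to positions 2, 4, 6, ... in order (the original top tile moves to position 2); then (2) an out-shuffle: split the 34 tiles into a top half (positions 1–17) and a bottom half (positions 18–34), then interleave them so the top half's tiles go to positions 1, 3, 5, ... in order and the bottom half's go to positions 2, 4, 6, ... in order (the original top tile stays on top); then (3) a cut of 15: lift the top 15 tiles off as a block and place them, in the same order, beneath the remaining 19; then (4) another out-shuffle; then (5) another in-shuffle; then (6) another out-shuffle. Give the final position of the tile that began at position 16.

Track the tile from position 16 forward through each operation:
  after op 1 (in-shuffle): 16 → 32
  after op 2 (out-shuffle): 32 → 30
  after op 3 (cut 15): 30 → 15
  after op 4 (out-shuffle): 15 → 29
  after op 5 (in-shuffle): 29 → 23
  after op 6 (out-shuffle): 23 → 12

12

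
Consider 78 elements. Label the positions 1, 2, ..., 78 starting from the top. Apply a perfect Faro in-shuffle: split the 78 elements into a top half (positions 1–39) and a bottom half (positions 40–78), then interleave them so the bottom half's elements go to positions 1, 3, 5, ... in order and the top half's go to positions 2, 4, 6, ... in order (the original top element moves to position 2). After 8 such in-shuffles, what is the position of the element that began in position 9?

13

Track the element's position through each in-shuffle:
9 → 18 → 36 → 72 → 65 → 51 → 23 → 46 → 13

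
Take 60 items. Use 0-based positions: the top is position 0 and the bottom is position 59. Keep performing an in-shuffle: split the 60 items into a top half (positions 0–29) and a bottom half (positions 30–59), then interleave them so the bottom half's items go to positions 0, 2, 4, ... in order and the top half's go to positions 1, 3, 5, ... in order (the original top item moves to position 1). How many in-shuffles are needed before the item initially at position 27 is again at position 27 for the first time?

Follow position 27 under repeated in-shuffles:
27 → 55 → 50 → 40 → 20 → 41 → 22 → 45 → ... → 27 (length 60)
It first returns after 60 in-shuffles.

60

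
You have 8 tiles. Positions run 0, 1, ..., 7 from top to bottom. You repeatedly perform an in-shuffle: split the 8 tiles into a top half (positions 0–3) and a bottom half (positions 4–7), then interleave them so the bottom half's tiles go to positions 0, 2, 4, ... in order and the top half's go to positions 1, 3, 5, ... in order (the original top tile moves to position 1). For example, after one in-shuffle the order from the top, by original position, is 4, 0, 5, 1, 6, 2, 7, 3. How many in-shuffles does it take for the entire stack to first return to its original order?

The in-shuffle permutes the 8 positions with cycle lengths [2, 6].
Every tile is home exactly when every cycle has completed a whole number of laps, i.e. after lcm(2, 6) = 6 in-shuffles.

6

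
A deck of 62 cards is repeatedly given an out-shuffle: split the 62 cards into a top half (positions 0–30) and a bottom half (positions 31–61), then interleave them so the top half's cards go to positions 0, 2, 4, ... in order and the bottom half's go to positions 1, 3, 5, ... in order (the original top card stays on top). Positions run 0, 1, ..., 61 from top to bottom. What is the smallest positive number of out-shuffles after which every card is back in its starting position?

60

The out-shuffle permutes the 62 positions with cycle lengths [1, 1, 60].
Every card is home exactly when every cycle has completed a whole number of laps, i.e. after lcm(1, 60) = 60 out-shuffles.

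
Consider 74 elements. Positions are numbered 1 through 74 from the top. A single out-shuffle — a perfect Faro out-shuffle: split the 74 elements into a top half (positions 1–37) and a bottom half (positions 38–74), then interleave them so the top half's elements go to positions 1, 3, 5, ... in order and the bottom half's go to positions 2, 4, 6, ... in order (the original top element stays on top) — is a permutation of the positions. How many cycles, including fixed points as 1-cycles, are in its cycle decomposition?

Trace each unvisited position around until it returns:
(1) (2 3 5 9 17 33 65 56 38) (4 7 13 25 49 24 47 20 39) (6 11 21 41 8 15 29 57 40) (10 19 37 73 72 70 66 58 42) (12 23 45 16 31 61 48 22 43) (14 27 53 32 63 52 30 59 44) (18 35 69 64 54 34 67 60 46) ... plus 2 more
10 cycles in total.

10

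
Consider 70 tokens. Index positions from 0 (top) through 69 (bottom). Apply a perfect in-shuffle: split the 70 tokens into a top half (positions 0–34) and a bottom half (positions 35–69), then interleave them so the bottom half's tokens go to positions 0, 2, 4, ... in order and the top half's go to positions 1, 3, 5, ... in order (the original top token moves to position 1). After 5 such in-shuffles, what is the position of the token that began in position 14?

53

Track the token's position through each in-shuffle:
14 → 29 → 59 → 48 → 26 → 53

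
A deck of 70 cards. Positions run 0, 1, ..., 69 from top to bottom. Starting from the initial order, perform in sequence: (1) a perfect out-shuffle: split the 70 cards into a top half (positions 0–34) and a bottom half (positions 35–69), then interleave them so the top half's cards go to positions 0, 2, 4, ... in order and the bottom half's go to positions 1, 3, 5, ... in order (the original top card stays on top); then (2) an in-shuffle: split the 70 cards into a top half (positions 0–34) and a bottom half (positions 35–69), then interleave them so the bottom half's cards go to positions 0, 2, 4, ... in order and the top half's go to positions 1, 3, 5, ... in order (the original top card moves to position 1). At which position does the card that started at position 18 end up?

Track the card from position 18 forward through each operation:
  after op 1 (out-shuffle): 18 → 36
  after op 2 (in-shuffle): 36 → 2

2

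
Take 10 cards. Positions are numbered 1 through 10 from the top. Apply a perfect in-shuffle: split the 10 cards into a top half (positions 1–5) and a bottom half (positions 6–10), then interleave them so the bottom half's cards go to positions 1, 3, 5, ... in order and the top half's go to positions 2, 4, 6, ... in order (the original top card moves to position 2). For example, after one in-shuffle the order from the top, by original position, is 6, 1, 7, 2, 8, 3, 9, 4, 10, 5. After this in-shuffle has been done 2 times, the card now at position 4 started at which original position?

Work backwards from position 4, undoing one in-shuffle at a time:
4 ← 2 ← 1
So the card now at position 4 started at position 1.

1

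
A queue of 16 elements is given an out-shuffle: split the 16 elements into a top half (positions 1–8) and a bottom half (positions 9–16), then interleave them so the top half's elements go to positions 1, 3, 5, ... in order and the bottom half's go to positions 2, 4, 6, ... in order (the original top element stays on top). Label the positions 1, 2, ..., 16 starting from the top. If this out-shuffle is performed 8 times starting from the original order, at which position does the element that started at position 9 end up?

9

Track the element's position through each out-shuffle:
9 → 2 → 3 → 5 → 9 → 2 → 3 → 5 → 9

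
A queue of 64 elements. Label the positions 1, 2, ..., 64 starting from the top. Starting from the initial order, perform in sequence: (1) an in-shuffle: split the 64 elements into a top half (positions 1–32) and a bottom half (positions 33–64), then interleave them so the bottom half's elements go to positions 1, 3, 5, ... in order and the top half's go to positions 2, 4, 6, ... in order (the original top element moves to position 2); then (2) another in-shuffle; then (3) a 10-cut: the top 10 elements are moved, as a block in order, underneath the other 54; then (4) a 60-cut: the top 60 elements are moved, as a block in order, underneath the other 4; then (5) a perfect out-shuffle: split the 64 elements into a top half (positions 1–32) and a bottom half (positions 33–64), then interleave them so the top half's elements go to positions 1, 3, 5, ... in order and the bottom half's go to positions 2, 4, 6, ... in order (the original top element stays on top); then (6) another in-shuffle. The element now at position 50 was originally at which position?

21

Undo the operations in reverse order, starting from position 50:
  undo op 6 (in-shuffle, from top half): 50 ← 25
  undo op 5 (out-shuffle, from top half): 25 ← 13
  undo op 4 (cut 60): 13 ← 9
  undo op 3 (cut 10): 9 ← 19
  undo op 2 (in-shuffle, from bottom half): 19 ← 42
  undo op 1 (in-shuffle, from top half): 42 ← 21
So the element at position 50 came from original position 21.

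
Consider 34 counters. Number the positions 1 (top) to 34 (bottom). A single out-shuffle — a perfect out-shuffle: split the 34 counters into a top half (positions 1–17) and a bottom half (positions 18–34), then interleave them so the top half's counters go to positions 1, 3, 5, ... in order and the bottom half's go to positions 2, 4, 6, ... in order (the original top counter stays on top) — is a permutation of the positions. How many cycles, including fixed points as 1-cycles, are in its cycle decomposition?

6

Trace each unvisited position around until it returns:
(1) (2 3 5 9 17 33 32 30 26 18) (4 7 13 25 16 31 28 22 10 19) (6 11 21 8 15 29 24 14 27 20) (12 23) (34)
6 cycles in total.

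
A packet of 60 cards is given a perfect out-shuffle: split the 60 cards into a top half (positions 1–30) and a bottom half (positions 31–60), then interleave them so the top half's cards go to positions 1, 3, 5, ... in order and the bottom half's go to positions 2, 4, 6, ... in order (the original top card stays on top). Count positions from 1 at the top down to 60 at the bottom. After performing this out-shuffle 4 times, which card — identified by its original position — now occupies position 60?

Work backwards from position 60, undoing one out-shuffle at a time:
60 ← 60 ← 60 ← 60 ← 60
So the card now at position 60 started at position 60.

60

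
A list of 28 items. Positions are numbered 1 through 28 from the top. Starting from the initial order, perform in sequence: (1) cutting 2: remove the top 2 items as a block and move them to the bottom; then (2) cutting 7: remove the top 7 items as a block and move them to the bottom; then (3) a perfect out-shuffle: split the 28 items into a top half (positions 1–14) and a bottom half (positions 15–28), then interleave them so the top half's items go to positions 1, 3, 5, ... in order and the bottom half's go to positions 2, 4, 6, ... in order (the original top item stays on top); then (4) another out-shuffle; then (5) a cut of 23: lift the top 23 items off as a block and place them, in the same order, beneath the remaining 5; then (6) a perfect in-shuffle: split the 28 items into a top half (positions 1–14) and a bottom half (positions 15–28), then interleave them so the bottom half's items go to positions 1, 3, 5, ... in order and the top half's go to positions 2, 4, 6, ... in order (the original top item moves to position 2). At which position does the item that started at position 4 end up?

26

Track the item from position 4 forward through each operation:
  after op 1 (cut 2): 4 → 2
  after op 2 (cut 7): 2 → 23
  after op 3 (out-shuffle): 23 → 18
  after op 4 (out-shuffle): 18 → 8
  after op 5 (cut 23): 8 → 13
  after op 6 (in-shuffle): 13 → 26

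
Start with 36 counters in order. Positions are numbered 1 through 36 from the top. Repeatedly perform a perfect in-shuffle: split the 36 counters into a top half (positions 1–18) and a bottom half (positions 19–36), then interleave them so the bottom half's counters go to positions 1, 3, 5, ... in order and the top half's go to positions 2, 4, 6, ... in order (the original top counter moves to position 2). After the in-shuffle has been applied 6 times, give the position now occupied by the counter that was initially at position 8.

31

Track the counter's position through each in-shuffle:
8 → 16 → 32 → 27 → 17 → 34 → 31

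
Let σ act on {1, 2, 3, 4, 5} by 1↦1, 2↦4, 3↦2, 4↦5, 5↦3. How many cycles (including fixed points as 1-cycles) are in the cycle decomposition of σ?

Cycle decomposition: (1) (2 4 5 3).
2 cycles.

2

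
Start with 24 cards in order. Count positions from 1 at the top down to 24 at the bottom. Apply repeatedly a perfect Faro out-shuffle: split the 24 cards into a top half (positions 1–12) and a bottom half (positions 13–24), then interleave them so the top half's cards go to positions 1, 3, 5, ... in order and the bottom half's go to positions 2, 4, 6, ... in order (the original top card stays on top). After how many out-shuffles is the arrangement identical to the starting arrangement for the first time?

11

The out-shuffle permutes the 24 positions with cycle lengths [1, 1, 11, 11].
Every card is home exactly when every cycle has completed a whole number of laps, i.e. after lcm(1, 11) = 11 out-shuffles.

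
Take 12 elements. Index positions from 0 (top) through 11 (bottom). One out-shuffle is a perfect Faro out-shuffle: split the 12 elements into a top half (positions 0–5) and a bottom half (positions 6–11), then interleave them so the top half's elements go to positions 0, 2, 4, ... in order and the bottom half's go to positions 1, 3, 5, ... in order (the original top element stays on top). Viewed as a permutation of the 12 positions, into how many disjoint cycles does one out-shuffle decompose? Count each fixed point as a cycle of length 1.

3

Trace each unvisited position around until it returns:
(0) (1 2 4 8 5 10 9 7 3 6) (11)
3 cycles in total.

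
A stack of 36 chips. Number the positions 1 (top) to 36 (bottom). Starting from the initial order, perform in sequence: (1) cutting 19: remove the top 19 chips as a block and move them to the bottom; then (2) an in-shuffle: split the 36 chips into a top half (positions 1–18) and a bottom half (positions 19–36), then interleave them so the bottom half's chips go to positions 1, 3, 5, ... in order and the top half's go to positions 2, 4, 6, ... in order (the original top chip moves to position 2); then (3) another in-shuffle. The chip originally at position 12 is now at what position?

5

Track the chip from position 12 forward through each operation:
  after op 1 (cut 19): 12 → 29
  after op 2 (in-shuffle): 29 → 21
  after op 3 (in-shuffle): 21 → 5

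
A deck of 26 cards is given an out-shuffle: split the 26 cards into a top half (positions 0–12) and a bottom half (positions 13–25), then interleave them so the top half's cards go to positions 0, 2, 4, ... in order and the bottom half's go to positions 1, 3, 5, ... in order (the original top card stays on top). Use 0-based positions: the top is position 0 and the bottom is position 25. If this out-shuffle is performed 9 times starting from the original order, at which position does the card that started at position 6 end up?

Track the card's position through each out-shuffle:
6 → 12 → 24 → 23 → 21 → 17 → 9 → 18 → 11 → 22

22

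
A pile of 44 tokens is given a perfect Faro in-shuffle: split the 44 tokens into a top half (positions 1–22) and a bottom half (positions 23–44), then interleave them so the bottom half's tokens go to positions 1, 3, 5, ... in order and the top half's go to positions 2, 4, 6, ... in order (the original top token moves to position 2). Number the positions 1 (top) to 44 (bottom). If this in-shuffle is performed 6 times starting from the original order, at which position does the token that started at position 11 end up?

Track the token's position through each in-shuffle:
11 → 22 → 44 → 43 → 41 → 37 → 29

29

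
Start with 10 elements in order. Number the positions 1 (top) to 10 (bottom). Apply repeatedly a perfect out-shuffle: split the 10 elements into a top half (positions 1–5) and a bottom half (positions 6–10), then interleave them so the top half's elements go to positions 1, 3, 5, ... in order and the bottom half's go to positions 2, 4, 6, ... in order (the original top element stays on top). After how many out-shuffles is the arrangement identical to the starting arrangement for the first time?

The out-shuffle permutes the 10 positions with cycle lengths [1, 1, 2, 6].
Every element is home exactly when every cycle has completed a whole number of laps, i.e. after lcm(1, 2, 6) = 6 out-shuffles.

6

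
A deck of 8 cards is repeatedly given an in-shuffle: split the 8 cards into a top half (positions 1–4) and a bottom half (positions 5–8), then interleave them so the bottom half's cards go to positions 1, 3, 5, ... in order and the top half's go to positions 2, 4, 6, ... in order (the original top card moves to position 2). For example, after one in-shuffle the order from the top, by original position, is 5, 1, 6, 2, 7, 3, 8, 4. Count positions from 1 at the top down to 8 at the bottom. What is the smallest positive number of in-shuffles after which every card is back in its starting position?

6

The in-shuffle permutes the 8 positions with cycle lengths [2, 6].
Every card is home exactly when every cycle has completed a whole number of laps, i.e. after lcm(2, 6) = 6 in-shuffles.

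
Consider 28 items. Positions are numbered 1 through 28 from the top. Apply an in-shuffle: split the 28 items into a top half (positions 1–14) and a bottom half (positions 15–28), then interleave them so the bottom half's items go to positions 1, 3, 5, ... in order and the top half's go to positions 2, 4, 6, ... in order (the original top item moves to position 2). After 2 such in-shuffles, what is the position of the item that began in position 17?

Track the item's position through each in-shuffle:
17 → 5 → 10

10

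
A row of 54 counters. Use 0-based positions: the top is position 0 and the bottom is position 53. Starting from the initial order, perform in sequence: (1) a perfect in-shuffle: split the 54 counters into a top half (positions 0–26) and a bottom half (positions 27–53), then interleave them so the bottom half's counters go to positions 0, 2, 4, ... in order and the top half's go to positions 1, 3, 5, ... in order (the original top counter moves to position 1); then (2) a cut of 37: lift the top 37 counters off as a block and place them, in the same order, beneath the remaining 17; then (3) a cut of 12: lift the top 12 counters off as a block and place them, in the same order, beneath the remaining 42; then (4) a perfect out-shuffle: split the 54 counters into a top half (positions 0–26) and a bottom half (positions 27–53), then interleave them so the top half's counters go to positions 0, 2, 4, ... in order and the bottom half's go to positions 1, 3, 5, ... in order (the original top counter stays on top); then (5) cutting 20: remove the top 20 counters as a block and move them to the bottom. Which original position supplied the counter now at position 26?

36

Undo the operations in reverse order, starting from position 26:
  undo op 5 (cut 20): 26 ← 46
  undo op 4 (out-shuffle, from top half): 46 ← 23
  undo op 3 (cut 12): 23 ← 35
  undo op 2 (cut 37): 35 ← 18
  undo op 1 (in-shuffle, from bottom half): 18 ← 36
So the counter at position 26 came from original position 36.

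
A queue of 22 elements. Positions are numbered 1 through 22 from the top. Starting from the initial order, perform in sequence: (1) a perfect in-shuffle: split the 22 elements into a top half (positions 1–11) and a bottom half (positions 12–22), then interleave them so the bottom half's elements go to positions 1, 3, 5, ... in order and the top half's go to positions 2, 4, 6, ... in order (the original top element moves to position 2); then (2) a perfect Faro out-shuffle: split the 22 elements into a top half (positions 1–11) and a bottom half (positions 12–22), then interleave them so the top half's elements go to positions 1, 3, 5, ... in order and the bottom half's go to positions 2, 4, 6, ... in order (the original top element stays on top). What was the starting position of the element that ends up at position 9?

Undo the operations in reverse order, starting from position 9:
  undo op 2 (out-shuffle, from top half): 9 ← 5
  undo op 1 (in-shuffle, from bottom half): 5 ← 14
So the element at position 9 came from original position 14.

14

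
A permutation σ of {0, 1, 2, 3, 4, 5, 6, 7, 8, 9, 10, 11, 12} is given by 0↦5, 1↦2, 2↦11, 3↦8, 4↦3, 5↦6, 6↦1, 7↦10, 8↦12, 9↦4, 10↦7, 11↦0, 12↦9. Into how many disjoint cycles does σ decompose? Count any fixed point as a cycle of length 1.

3

Cycle decomposition: (0 5 6 1 2 11) (3 8 12 9 4) (7 10).
3 cycles.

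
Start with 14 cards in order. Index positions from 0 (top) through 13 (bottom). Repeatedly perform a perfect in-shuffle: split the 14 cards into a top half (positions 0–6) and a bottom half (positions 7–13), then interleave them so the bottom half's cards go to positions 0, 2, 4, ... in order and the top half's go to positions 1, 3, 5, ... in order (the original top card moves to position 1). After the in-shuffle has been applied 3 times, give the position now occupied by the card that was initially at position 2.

Track the card's position through each in-shuffle:
2 → 5 → 11 → 8

8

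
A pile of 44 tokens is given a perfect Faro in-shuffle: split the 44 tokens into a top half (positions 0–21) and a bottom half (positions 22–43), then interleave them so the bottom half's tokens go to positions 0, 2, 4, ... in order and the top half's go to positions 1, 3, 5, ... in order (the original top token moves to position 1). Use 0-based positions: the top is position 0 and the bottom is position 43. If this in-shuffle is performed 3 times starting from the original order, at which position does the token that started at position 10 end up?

42

Track the token's position through each in-shuffle:
10 → 21 → 43 → 42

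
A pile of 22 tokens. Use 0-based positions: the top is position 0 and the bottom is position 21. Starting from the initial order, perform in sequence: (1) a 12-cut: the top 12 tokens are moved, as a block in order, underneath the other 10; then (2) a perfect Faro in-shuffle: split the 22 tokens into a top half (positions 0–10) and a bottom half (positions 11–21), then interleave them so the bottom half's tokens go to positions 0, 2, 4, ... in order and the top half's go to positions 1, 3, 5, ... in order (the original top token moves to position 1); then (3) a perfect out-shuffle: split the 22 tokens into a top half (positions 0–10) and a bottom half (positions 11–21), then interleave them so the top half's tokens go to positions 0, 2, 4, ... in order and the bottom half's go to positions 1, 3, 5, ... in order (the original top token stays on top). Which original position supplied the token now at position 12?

Undo the operations in reverse order, starting from position 12:
  undo op 3 (out-shuffle, from top half): 12 ← 6
  undo op 2 (in-shuffle, from bottom half): 6 ← 14
  undo op 1 (cut 12): 14 ← 4
So the token at position 12 came from original position 4.

4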